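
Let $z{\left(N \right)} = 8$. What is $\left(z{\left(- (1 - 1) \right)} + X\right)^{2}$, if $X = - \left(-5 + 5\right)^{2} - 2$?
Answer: $36$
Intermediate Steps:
$X = -2$ ($X = - 0^{2} - 2 = \left(-1\right) 0 - 2 = 0 - 2 = -2$)
$\left(z{\left(- (1 - 1) \right)} + X\right)^{2} = \left(8 - 2\right)^{2} = 6^{2} = 36$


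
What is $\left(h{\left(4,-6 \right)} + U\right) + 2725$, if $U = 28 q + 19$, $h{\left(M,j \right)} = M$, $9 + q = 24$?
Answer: $3168$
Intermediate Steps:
$q = 15$ ($q = -9 + 24 = 15$)
$U = 439$ ($U = 28 \cdot 15 + 19 = 420 + 19 = 439$)
$\left(h{\left(4,-6 \right)} + U\right) + 2725 = \left(4 + 439\right) + 2725 = 443 + 2725 = 3168$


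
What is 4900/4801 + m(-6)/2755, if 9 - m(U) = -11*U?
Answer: 696097/696145 ≈ 0.99993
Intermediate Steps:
m(U) = 9 + 11*U (m(U) = 9 - (-11)*U = 9 + 11*U)
4900/4801 + m(-6)/2755 = 4900/4801 + (9 + 11*(-6))/2755 = 4900*(1/4801) + (9 - 66)*(1/2755) = 4900/4801 - 57*1/2755 = 4900/4801 - 3/145 = 696097/696145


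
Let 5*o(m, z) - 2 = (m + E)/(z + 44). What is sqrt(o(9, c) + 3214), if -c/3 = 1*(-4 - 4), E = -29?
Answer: sqrt(23223615)/85 ≈ 56.695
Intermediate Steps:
c = 24 (c = -3*(-4 - 4) = -3*(-8) = 24)
o(m, z) = 2/5 + (-29 + m)/(5*(44 + z)) (o(m, z) = 2/5 + ((m - 29)/(z + 44))/5 = 2/5 + ((-29 + m)/(44 + z))/5 = 2/5 + (-29 + m)/(5*(44 + z)))
sqrt(o(9, c) + 3214) = sqrt((59 + 9 + 2*24)/(5*(44 + 24)) + 3214) = sqrt((1/5)*(59 + 9 + 48)/68 + 3214) = sqrt((1/5)*(1/68)*116 + 3214) = sqrt(29/85 + 3214) = sqrt(273219/85) = sqrt(23223615)/85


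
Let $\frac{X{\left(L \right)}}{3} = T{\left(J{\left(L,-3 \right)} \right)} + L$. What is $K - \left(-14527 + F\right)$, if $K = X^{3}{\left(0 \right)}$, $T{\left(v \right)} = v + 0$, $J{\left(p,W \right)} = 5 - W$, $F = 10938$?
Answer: $17413$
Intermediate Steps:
$T{\left(v \right)} = v$
$X{\left(L \right)} = 24 + 3 L$ ($X{\left(L \right)} = 3 \left(\left(5 - -3\right) + L\right) = 3 \left(\left(5 + 3\right) + L\right) = 3 \left(8 + L\right) = 24 + 3 L$)
$K = 13824$ ($K = \left(24 + 3 \cdot 0\right)^{3} = \left(24 + 0\right)^{3} = 24^{3} = 13824$)
$K - \left(-14527 + F\right) = 13824 + \left(14527 - 10938\right) = 13824 + 3589 = 17413$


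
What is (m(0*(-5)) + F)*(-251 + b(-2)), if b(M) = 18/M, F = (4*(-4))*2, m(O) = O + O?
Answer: 8320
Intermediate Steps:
m(O) = 2*O
F = -32 (F = -16*2 = -32)
(m(0*(-5)) + F)*(-251 + b(-2)) = (2*(0*(-5)) - 32)*(-251 + 18/(-2)) = (2*0 - 32)*(-251 + 18*(-1/2)) = (0 - 32)*(-251 - 9) = -32*(-260) = 8320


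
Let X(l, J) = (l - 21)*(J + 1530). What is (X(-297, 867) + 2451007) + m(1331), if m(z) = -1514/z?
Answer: 2247739377/1331 ≈ 1.6888e+6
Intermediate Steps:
X(l, J) = (-21 + l)*(1530 + J)
(X(-297, 867) + 2451007) + m(1331) = ((-32130 - 21*867 + 1530*(-297) + 867*(-297)) + 2451007) - 1514/1331 = ((-32130 - 18207 - 454410 - 257499) + 2451007) - 1514*1/1331 = (-762246 + 2451007) - 1514/1331 = 1688761 - 1514/1331 = 2247739377/1331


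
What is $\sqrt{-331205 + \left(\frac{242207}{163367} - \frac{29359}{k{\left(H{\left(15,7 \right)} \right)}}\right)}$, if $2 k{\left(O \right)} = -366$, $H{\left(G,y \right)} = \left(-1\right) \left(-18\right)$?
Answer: $\frac{i \sqrt{295879835646438943731}}{29896161} \approx 575.36 i$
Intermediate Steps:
$H{\left(G,y \right)} = 18$
$k{\left(O \right)} = -183$ ($k{\left(O \right)} = \frac{1}{2} \left(-366\right) = -183$)
$\sqrt{-331205 + \left(\frac{242207}{163367} - \frac{29359}{k{\left(H{\left(15,7 \right)} \right)}}\right)} = \sqrt{-331205 + \left(\frac{242207}{163367} - \frac{29359}{-183}\right)} = \sqrt{-331205 + \left(242207 \cdot \frac{1}{163367} - - \frac{29359}{183}\right)} = \sqrt{-331205 + \left(\frac{242207}{163367} + \frac{29359}{183}\right)} = \sqrt{-331205 + \frac{4840615634}{29896161}} = \sqrt{- \frac{9896917388371}{29896161}} = \frac{i \sqrt{295879835646438943731}}{29896161}$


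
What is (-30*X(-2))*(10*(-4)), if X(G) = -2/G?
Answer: 1200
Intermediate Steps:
(-30*X(-2))*(10*(-4)) = (-(-60)/(-2))*(10*(-4)) = -(-60)*(-1)/2*(-40) = -30*1*(-40) = -30*(-40) = 1200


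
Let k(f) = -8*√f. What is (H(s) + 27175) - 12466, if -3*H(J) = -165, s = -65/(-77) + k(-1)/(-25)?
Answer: 14764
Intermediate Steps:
s = 65/77 + 8*I/25 (s = -65/(-77) - 8*I/(-25) = -65*(-1/77) - 8*I*(-1/25) = 65/77 + 8*I/25 ≈ 0.84416 + 0.32*I)
H(J) = 55 (H(J) = -⅓*(-165) = 55)
(H(s) + 27175) - 12466 = (55 + 27175) - 12466 = 27230 - 12466 = 14764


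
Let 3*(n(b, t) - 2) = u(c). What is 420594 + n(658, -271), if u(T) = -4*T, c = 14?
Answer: 1261732/3 ≈ 4.2058e+5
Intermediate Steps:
n(b, t) = -50/3 (n(b, t) = 2 + (-4*14)/3 = 2 + (⅓)*(-56) = 2 - 56/3 = -50/3)
420594 + n(658, -271) = 420594 - 50/3 = 1261732/3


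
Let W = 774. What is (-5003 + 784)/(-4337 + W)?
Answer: 4219/3563 ≈ 1.1841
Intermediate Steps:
(-5003 + 784)/(-4337 + W) = (-5003 + 784)/(-4337 + 774) = -4219/(-3563) = -4219*(-1/3563) = 4219/3563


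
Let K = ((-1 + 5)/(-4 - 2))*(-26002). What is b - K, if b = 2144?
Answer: -45572/3 ≈ -15191.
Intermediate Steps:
K = 52004/3 (K = (4/(-6))*(-26002) = (4*(-⅙))*(-26002) = -⅔*(-26002) = 52004/3 ≈ 17335.)
b - K = 2144 - 1*52004/3 = 2144 - 52004/3 = -45572/3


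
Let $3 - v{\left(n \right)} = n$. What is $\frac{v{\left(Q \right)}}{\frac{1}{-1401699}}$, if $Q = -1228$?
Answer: $-1725491469$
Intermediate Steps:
$v{\left(n \right)} = 3 - n$
$\frac{v{\left(Q \right)}}{\frac{1}{-1401699}} = \frac{3 - -1228}{\frac{1}{-1401699}} = \frac{3 + 1228}{- \frac{1}{1401699}} = 1231 \left(-1401699\right) = -1725491469$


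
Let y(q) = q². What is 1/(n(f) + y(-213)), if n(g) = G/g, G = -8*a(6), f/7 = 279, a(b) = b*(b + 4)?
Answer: 651/29535059 ≈ 2.2042e-5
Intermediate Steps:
a(b) = b*(4 + b)
f = 1953 (f = 7*279 = 1953)
G = -480 (G = -48*(4 + 6) = -48*10 = -8*60 = -480)
n(g) = -480/g
1/(n(f) + y(-213)) = 1/(-480/1953 + (-213)²) = 1/(-480*1/1953 + 45369) = 1/(-160/651 + 45369) = 1/(29535059/651) = 651/29535059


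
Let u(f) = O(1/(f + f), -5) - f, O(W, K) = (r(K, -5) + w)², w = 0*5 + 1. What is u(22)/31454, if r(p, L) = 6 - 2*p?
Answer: 267/31454 ≈ 0.0084886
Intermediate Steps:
w = 1 (w = 0 + 1 = 1)
O(W, K) = (7 - 2*K)² (O(W, K) = ((6 - 2*K) + 1)² = (7 - 2*K)²)
u(f) = 289 - f (u(f) = (-7 + 2*(-5))² - f = (-7 - 10)² - f = (-17)² - f = 289 - f)
u(22)/31454 = (289 - 1*22)/31454 = (289 - 22)*(1/31454) = 267*(1/31454) = 267/31454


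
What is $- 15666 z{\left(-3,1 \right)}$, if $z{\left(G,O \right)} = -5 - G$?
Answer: $31332$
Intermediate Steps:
$- 15666 z{\left(-3,1 \right)} = - 15666 \left(-5 - -3\right) = - 15666 \left(-5 + 3\right) = \left(-15666\right) \left(-2\right) = 31332$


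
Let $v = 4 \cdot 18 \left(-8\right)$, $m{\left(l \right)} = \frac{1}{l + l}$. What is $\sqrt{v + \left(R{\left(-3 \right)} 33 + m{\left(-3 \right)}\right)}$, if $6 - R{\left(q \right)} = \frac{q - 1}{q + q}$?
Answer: $\frac{49 i \sqrt{6}}{6} \approx 20.004 i$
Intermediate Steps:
$m{\left(l \right)} = \frac{1}{2 l}$
$v = -576$ ($v = 72 \left(-8\right) = -576$)
$R{\left(q \right)} = 6 - \frac{-1 + q}{2 q}$ ($R{\left(q \right)} = 6 - \frac{q - 1}{q + q} = 6 - \frac{-1 + q}{2 q}$)
$\sqrt{v + \left(R{\left(-3 \right)} 33 + m{\left(-3 \right)}\right)} = \sqrt{-576 + \left(\frac{1 + 11 \left(-3\right)}{2 \left(-3\right)} 33 + \frac{1}{2 \left(-3\right)}\right)} = \sqrt{-576 + \left(\frac{1}{2} \left(- \frac{1}{3}\right) \left(1 - 33\right) 33 + \frac{1}{2} \left(- \frac{1}{3}\right)\right)} = \sqrt{-576 - \left(\frac{1}{6} - \frac{1}{2} \left(- \frac{1}{3}\right) \left(-32\right) 33\right)} = \sqrt{-576 + \left(\frac{16}{3} \cdot 33 - \frac{1}{6}\right)} = \sqrt{-576 + \left(176 - \frac{1}{6}\right)} = \sqrt{-576 + \frac{1055}{6}} = \sqrt{- \frac{2401}{6}} = \frac{49 i \sqrt{6}}{6}$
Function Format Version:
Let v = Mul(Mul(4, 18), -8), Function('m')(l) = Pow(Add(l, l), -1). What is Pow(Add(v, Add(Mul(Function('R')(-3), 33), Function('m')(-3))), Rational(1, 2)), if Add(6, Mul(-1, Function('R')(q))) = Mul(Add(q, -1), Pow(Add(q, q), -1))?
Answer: Mul(Rational(49, 6), I, Pow(6, Rational(1, 2))) ≈ Mul(20.004, I)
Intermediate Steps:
Function('m')(l) = Mul(Rational(1, 2), Pow(l, -1)) (Function('m')(l) = Pow(Mul(2, l), -1) = Mul(Rational(1, 2), Pow(l, -1)))
v = -576 (v = Mul(72, -8) = -576)
Function('R')(q) = Add(6, Mul(Rational(-1, 2), Pow(q, -1), Add(-1, q))) (Function('R')(q) = Add(6, Mul(-1, Mul(Add(q, -1), Pow(Add(q, q), -1)))) = Add(6, Mul(-1, Mul(Add(-1, q), Pow(Mul(2, q), -1)))) = Add(6, Mul(-1, Mul(Add(-1, q), Mul(Rational(1, 2), Pow(q, -1))))) = Add(6, Mul(-1, Mul(Rational(1, 2), Pow(q, -1), Add(-1, q)))) = Add(6, Mul(Rational(-1, 2), Pow(q, -1), Add(-1, q))))
Pow(Add(v, Add(Mul(Function('R')(-3), 33), Function('m')(-3))), Rational(1, 2)) = Pow(Add(-576, Add(Mul(Mul(Rational(1, 2), Pow(-3, -1), Add(1, Mul(11, -3))), 33), Mul(Rational(1, 2), Pow(-3, -1)))), Rational(1, 2)) = Pow(Add(-576, Add(Mul(Mul(Rational(1, 2), Rational(-1, 3), Add(1, -33)), 33), Mul(Rational(1, 2), Rational(-1, 3)))), Rational(1, 2)) = Pow(Add(-576, Add(Mul(Mul(Rational(1, 2), Rational(-1, 3), -32), 33), Rational(-1, 6))), Rational(1, 2)) = Pow(Add(-576, Add(Mul(Rational(16, 3), 33), Rational(-1, 6))), Rational(1, 2)) = Pow(Add(-576, Add(176, Rational(-1, 6))), Rational(1, 2)) = Pow(Add(-576, Rational(1055, 6)), Rational(1, 2)) = Pow(Rational(-2401, 6), Rational(1, 2)) = Mul(Rational(49, 6), I, Pow(6, Rational(1, 2)))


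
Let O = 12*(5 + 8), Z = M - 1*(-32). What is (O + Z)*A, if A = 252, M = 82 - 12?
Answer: 65016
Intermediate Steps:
M = 70
Z = 102 (Z = 70 - 1*(-32) = 70 + 32 = 102)
O = 156 (O = 12*13 = 156)
(O + Z)*A = (156 + 102)*252 = 258*252 = 65016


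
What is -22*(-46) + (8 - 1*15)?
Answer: 1005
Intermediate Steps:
-22*(-46) + (8 - 1*15) = 1012 + (8 - 15) = 1012 - 7 = 1005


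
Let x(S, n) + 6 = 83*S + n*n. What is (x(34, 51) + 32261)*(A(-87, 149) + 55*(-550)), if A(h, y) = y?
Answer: -1134145478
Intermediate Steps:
x(S, n) = -6 + n² + 83*S (x(S, n) = -6 + (83*S + n*n) = -6 + (83*S + n²) = -6 + (n² + 83*S) = -6 + n² + 83*S)
(x(34, 51) + 32261)*(A(-87, 149) + 55*(-550)) = ((-6 + 51² + 83*34) + 32261)*(149 + 55*(-550)) = ((-6 + 2601 + 2822) + 32261)*(149 - 30250) = (5417 + 32261)*(-30101) = 37678*(-30101) = -1134145478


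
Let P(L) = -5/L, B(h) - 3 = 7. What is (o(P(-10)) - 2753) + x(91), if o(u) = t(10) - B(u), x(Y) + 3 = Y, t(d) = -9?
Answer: -2684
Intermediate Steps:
x(Y) = -3 + Y
B(h) = 10 (B(h) = 3 + 7 = 10)
o(u) = -19 (o(u) = -9 - 1*10 = -9 - 10 = -19)
(o(P(-10)) - 2753) + x(91) = (-19 - 2753) + (-3 + 91) = -2772 + 88 = -2684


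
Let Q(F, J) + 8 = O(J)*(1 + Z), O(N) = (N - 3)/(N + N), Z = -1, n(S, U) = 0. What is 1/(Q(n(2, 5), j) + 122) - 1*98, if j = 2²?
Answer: -11171/114 ≈ -97.991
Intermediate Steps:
j = 4
O(N) = (-3 + N)/(2*N) (O(N) = (-3 + N)/((2*N)) = (-3 + N)*(1/(2*N)) = (-3 + N)/(2*N))
Q(F, J) = -8 (Q(F, J) = -8 + ((-3 + J)/(2*J))*(1 - 1) = -8 + ((-3 + J)/(2*J))*0 = -8 + 0 = -8)
1/(Q(n(2, 5), j) + 122) - 1*98 = 1/(-8 + 122) - 1*98 = 1/114 - 98 = -11171/114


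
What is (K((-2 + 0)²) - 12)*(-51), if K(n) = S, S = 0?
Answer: 612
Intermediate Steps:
K(n) = 0
(K((-2 + 0)²) - 12)*(-51) = (0 - 12)*(-51) = -12*(-51) = 612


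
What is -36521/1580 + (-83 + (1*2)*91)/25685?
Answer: -17052463/737860 ≈ -23.111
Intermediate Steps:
-36521/1580 + (-83 + (1*2)*91)/25685 = -36521*1/1580 + (-83 + 2*91)*(1/25685) = -36521/1580 + (-83 + 182)*(1/25685) = -36521/1580 + 99*(1/25685) = -36521/1580 + 9/2335 = -17052463/737860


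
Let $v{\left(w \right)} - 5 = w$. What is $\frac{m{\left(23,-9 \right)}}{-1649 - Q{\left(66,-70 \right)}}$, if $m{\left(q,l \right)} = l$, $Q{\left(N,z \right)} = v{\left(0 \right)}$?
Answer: $\frac{9}{1654} \approx 0.0054414$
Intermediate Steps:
$v{\left(w \right)} = 5 + w$
$Q{\left(N,z \right)} = 5$ ($Q{\left(N,z \right)} = 5 + 0 = 5$)
$\frac{m{\left(23,-9 \right)}}{-1649 - Q{\left(66,-70 \right)}} = - \frac{9}{-1649 - 5} = - \frac{9}{-1654} = \left(-9\right) \left(- \frac{1}{1654}\right) = \frac{9}{1654}$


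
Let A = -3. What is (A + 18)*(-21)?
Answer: -315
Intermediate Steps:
(A + 18)*(-21) = (-3 + 18)*(-21) = 15*(-21) = -315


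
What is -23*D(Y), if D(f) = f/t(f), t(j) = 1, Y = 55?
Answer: -1265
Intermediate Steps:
D(f) = f (D(f) = f/1 = f*1 = f)
-23*D(Y) = -23*55 = -1265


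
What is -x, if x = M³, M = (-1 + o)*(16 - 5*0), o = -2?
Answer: 110592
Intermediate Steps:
M = -48 (M = (-1 - 2)*(16 - 5*0) = -3*(16 + 0) = -3*16 = -48)
x = -110592 (x = (-48)³ = -110592)
-x = -1*(-110592) = 110592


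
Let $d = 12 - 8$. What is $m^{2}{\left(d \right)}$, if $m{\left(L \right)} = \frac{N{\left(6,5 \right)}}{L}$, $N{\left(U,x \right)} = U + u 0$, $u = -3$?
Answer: $\frac{9}{4} \approx 2.25$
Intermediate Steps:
$N{\left(U,x \right)} = U$ ($N{\left(U,x \right)} = U - 0 = U + 0 = U$)
$d = 4$
$m{\left(L \right)} = \frac{6}{L}$
$m^{2}{\left(d \right)} = \left(\frac{6}{4}\right)^{2} = \left(6 \cdot \frac{1}{4}\right)^{2} = \left(\frac{3}{2}\right)^{2} = \frac{9}{4}$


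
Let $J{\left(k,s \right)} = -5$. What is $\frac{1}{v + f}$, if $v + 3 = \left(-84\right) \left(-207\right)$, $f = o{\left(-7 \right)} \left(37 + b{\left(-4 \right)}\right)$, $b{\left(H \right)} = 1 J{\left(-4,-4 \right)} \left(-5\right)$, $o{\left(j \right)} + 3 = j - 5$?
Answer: $\frac{1}{16455} \approx 6.0772 \cdot 10^{-5}$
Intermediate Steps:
$o{\left(j \right)} = -8 + j$ ($o{\left(j \right)} = -3 + \left(j - 5\right) = -3 + \left(-5 + j\right) = -8 + j$)
$b{\left(H \right)} = 25$ ($b{\left(H \right)} = 1 \left(-5\right) \left(-5\right) = \left(-5\right) \left(-5\right) = 25$)
$f = -930$ ($f = \left(-8 - 7\right) \left(37 + 25\right) = \left(-15\right) 62 = -930$)
$v = 17385$ ($v = -3 - -17388 = -3 + 17388 = 17385$)
$\frac{1}{v + f} = \frac{1}{17385 - 930} = \frac{1}{16455}$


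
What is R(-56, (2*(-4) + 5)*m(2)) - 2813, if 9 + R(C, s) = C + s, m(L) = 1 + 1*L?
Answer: -2887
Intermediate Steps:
m(L) = 1 + L
R(C, s) = -9 + C + s (R(C, s) = -9 + (C + s) = -9 + C + s)
R(-56, (2*(-4) + 5)*m(2)) - 2813 = (-9 - 56 + (2*(-4) + 5)*(1 + 2)) - 2813 = (-9 - 56 + (-8 + 5)*3) - 2813 = (-9 - 56 - 3*3) - 2813 = (-9 - 56 - 9) - 2813 = -74 - 2813 = -2887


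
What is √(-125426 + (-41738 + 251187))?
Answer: √84023 ≈ 289.87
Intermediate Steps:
√(-125426 + (-41738 + 251187)) = √(-125426 + 209449) = √84023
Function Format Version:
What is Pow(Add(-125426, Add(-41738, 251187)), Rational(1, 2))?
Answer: Pow(84023, Rational(1, 2)) ≈ 289.87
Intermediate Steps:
Pow(Add(-125426, Add(-41738, 251187)), Rational(1, 2)) = Pow(Add(-125426, 209449), Rational(1, 2)) = Pow(84023, Rational(1, 2))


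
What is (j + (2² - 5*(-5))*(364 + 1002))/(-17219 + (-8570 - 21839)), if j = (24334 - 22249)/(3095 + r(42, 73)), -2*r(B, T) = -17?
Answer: -20490689/24635583 ≈ -0.83175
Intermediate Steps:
r(B, T) = 17/2 (r(B, T) = -½*(-17) = 17/2)
j = 1390/2069 (j = (24334 - 22249)/(3095 + 17/2) = 2085/(6207/2) = 2085*(2/6207) = 1390/2069 ≈ 0.67182)
(j + (2² - 5*(-5))*(364 + 1002))/(-17219 + (-8570 - 21839)) = (1390/2069 + (2² - 5*(-5))*(364 + 1002))/(-17219 + (-8570 - 21839)) = (1390/2069 + (4 + 25)*1366)/(-17219 - 30409) = (1390/2069 + 29*1366)/(-47628) = (1390/2069 + 39614)*(-1/47628) = (81962756/2069)*(-1/47628) = -20490689/24635583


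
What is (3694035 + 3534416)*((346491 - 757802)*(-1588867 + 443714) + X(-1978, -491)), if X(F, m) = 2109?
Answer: 3404701819484265092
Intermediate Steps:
(3694035 + 3534416)*((346491 - 757802)*(-1588867 + 443714) + X(-1978, -491)) = (3694035 + 3534416)*((346491 - 757802)*(-1588867 + 443714) + 2109) = 7228451*(-411311*(-1145153) + 2109) = 7228451*(471014025583 + 2109) = 7228451*471014027692 = 3404701819484265092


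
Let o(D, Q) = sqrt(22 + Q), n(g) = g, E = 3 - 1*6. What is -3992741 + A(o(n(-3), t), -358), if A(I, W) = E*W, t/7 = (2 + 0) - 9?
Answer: -3991667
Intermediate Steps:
E = -3 (E = 3 - 6 = -3)
t = -49 (t = 7*((2 + 0) - 9) = 7*(2 - 9) = 7*(-7) = -49)
A(I, W) = -3*W
-3992741 + A(o(n(-3), t), -358) = -3992741 - 3*(-358) = -3992741 + 1074 = -3991667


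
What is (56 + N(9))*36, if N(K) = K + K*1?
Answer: 2664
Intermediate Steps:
N(K) = 2*K (N(K) = K + K = 2*K)
(56 + N(9))*36 = (56 + 2*9)*36 = (56 + 18)*36 = 74*36 = 2664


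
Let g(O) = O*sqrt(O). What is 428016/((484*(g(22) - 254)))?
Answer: -2264918/543169 - 17834*sqrt(22)/49379 ≈ -5.8638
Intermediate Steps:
g(O) = O**(3/2)
428016/((484*(g(22) - 254))) = 428016/((484*(22**(3/2) - 254))) = 428016/((484*(22*sqrt(22) - 254))) = 428016/((484*(-254 + 22*sqrt(22)))) = 428016/(-122936 + 10648*sqrt(22))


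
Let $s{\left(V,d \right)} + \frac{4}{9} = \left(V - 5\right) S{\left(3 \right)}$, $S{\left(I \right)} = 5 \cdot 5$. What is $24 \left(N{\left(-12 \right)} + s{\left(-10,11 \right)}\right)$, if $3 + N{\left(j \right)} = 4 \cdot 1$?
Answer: $- \frac{26960}{3} \approx -8986.7$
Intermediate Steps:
$S{\left(I \right)} = 25$
$s{\left(V,d \right)} = - \frac{1129}{9} + 25 V$ ($s{\left(V,d \right)} = - \frac{4}{9} + \left(V - 5\right) 25 = - \frac{4}{9} + \left(-5 + V\right) 25 = - \frac{4}{9} + \left(-125 + 25 V\right) = - \frac{1129}{9} + 25 V$)
$N{\left(j \right)} = 1$ ($N{\left(j \right)} = -3 + 4 \cdot 1 = -3 + 4 = 1$)
$24 \left(N{\left(-12 \right)} + s{\left(-10,11 \right)}\right) = 24 \left(1 + \left(- \frac{1129}{9} + 25 \left(-10\right)\right)\right) = 24 \left(1 - \frac{3379}{9}\right) = 24 \left(- \frac{3370}{9}\right) = - \frac{26960}{3}$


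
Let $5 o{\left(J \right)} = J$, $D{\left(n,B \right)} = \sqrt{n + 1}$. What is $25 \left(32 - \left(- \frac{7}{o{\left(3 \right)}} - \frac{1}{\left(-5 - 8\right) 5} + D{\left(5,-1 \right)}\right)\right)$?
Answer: $\frac{42560}{39} - 25 \sqrt{6} \approx 1030.0$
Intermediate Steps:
$D{\left(n,B \right)} = \sqrt{1 + n}$
$o{\left(J \right)} = \frac{J}{5}$
$25 \left(32 - \left(- \frac{7}{o{\left(3 \right)}} - \frac{1}{\left(-5 - 8\right) 5} + D{\left(5,-1 \right)}\right)\right) = 25 \left(32 - \left(- \frac{35}{3} + \sqrt{1 + 5} - \frac{1}{\left(-5 - 8\right) 5}\right)\right) = 25 \left(32 - \left(- \frac{35}{3} + \sqrt{6} - \frac{1}{-13} \cdot \frac{1}{5}\right)\right) = 25 \left(32 + \left(\left(7 \cdot \frac{5}{3} - \frac{1}{65}\right) - \sqrt{6}\right)\right) = 25 \left(32 + \left(\left(\frac{35}{3} - \frac{1}{65}\right) - \sqrt{6}\right)\right) = 25 \left(32 + \left(\frac{2272}{195} - \sqrt{6}\right)\right) = 25 \left(\frac{8512}{195} - \sqrt{6}\right) = \frac{42560}{39} - 25 \sqrt{6}$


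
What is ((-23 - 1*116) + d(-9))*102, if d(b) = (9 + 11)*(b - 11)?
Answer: -54978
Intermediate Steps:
d(b) = -220 + 20*b (d(b) = 20*(-11 + b) = -220 + 20*b)
((-23 - 1*116) + d(-9))*102 = ((-23 - 1*116) + (-220 + 20*(-9)))*102 = ((-23 - 116) + (-220 - 180))*102 = (-139 - 400)*102 = -539*102 = -54978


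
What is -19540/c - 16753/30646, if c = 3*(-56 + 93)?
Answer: -54607493/309246 ≈ -176.58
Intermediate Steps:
c = 111 (c = 3*37 = 111)
-19540/c - 16753/30646 = -19540/111 - 16753/30646 = -19540*1/111 - 16753*1/30646 = -19540/111 - 1523/2786 = -54607493/309246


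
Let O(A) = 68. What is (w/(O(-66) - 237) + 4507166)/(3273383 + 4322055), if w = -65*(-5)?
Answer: 58593133/98740694 ≈ 0.59340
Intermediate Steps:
w = 325
(w/(O(-66) - 237) + 4507166)/(3273383 + 4322055) = (325/(68 - 237) + 4507166)/(3273383 + 4322055) = (325/(-169) + 4507166)/7595438 = (325*(-1/169) + 4507166)*(1/7595438) = (-25/13 + 4507166)*(1/7595438) = (58593133/13)*(1/7595438) = 58593133/98740694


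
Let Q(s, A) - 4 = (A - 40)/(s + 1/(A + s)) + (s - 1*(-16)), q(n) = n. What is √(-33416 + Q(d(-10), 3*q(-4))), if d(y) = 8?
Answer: 2*I*√8023079/31 ≈ 182.74*I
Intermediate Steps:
Q(s, A) = 20 + s + (-40 + A)/(s + 1/(A + s)) (Q(s, A) = 4 + ((A - 40)/(s + 1/(A + s)) + (s - 1*(-16))) = 4 + ((-40 + A)/(s + 1/(A + s)) + (s + 16)) = 4 + ((-40 + A)/(s + 1/(A + s)) + (16 + s)) = 4 + (16 + s + (-40 + A)/(s + 1/(A + s))) = 20 + s + (-40 + A)/(s + 1/(A + s)))
√(-33416 + Q(d(-10), 3*q(-4))) = √(-33416 + (20 + (3*(-4))² + 8³ - 120*(-4) - 39*8 + 20*8² + (3*(-4))*8² + 21*(3*(-4))*8)/(1 + 8² + (3*(-4))*8)) = √(-33416 + (20 + (-12)² + 512 - 40*(-12) - 312 + 20*64 - 12*64 + 21*(-12)*8)/(1 + 64 - 12*8)) = √(-33416 + (20 + 144 + 512 + 480 - 312 + 1280 - 768 - 2016)/(1 + 64 - 96)) = √(-33416 - 660/(-31)) = √(-33416 - 1/31*(-660)) = √(-33416 + 660/31) = √(-1035236/31) = 2*I*√8023079/31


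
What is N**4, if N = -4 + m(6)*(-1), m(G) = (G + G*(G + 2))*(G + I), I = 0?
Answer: 11574317056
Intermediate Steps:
m(G) = G*(G + G*(2 + G)) (m(G) = (G + G*(G + 2))*(G + 0) = (G + G*(2 + G))*G = G*(G + G*(2 + G)))
N = -328 (N = -4 + (6**2*(3 + 6))*(-1) = -4 + (36*9)*(-1) = -4 + 324*(-1) = -4 - 324 = -328)
N**4 = (-328)**4 = 11574317056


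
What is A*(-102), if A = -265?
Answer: 27030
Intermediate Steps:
A*(-102) = -265*(-102) = 27030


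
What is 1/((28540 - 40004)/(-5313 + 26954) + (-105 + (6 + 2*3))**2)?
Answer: 21641/187161545 ≈ 0.00011563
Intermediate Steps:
1/((28540 - 40004)/(-5313 + 26954) + (-105 + (6 + 2*3))**2) = 1/(-11464/21641 + (-105 + (6 + 6))**2) = 1/(-11464*1/21641 + (-105 + 12)**2) = 1/(-11464/21641 + (-93)**2) = 1/(-11464/21641 + 8649) = 1/(187161545/21641) = 21641/187161545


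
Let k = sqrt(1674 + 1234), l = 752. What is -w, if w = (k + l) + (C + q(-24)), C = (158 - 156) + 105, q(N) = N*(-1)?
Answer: -883 - 2*sqrt(727) ≈ -936.93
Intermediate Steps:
q(N) = -N
k = 2*sqrt(727) (k = sqrt(2908) = 2*sqrt(727) ≈ 53.926)
C = 107 (C = 2 + 105 = 107)
w = 883 + 2*sqrt(727) (w = (2*sqrt(727) + 752) + (107 - 1*(-24)) = (752 + 2*sqrt(727)) + (107 + 24) = (752 + 2*sqrt(727)) + 131 = 883 + 2*sqrt(727) ≈ 936.93)
-w = -(883 + 2*sqrt(727)) = -883 - 2*sqrt(727)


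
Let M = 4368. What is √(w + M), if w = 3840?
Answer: 12*√57 ≈ 90.598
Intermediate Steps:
√(w + M) = √(3840 + 4368) = √8208 = 12*√57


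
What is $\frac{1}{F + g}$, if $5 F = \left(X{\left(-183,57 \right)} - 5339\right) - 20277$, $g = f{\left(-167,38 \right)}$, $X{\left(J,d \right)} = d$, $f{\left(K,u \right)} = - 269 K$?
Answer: $\frac{5}{199056} \approx 2.5119 \cdot 10^{-5}$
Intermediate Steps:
$g = 44923$ ($g = \left(-269\right) \left(-167\right) = 44923$)
$F = - \frac{25559}{5}$ ($F = \frac{\left(57 - 5339\right) - 20277}{5} = \frac{-5282 - 20277}{5} = \frac{1}{5} \left(-25559\right) = - \frac{25559}{5} \approx -5111.8$)
$\frac{1}{F + g} = \frac{1}{- \frac{25559}{5} + 44923} = \frac{1}{\frac{199056}{5}} = \frac{5}{199056}$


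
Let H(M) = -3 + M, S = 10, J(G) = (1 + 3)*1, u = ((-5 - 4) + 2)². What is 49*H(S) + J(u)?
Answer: 347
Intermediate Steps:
u = 49 (u = (-9 + 2)² = (-7)² = 49)
J(G) = 4 (J(G) = 4*1 = 4)
49*H(S) + J(u) = 49*(-3 + 10) + 4 = 49*7 + 4 = 343 + 4 = 347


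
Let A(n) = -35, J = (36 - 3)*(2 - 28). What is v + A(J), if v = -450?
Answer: -485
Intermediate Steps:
J = -858 (J = 33*(-26) = -858)
v + A(J) = -450 - 35 = -485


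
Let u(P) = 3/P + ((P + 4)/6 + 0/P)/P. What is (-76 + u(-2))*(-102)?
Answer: 7922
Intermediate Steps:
u(P) = 3/P + (⅔ + P/6)/P (u(P) = 3/P + ((4 + P)*(⅙) + 0)/P = 3/P + ((⅔ + P/6) + 0)/P = 3/P + (⅔ + P/6)/P)
(-76 + u(-2))*(-102) = (-76 + (⅙)*(22 - 2)/(-2))*(-102) = (-76 + (⅙)*(-½)*20)*(-102) = (-76 - 5/3)*(-102) = -233/3*(-102) = 7922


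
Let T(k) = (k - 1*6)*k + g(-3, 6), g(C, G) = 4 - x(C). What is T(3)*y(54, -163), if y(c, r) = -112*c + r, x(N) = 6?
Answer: 68321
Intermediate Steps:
g(C, G) = -2 (g(C, G) = 4 - 1*6 = 4 - 6 = -2)
T(k) = -2 + k*(-6 + k) (T(k) = (k - 1*6)*k - 2 = (k - 6)*k - 2 = (-6 + k)*k - 2 = k*(-6 + k) - 2 = -2 + k*(-6 + k))
y(c, r) = r - 112*c
T(3)*y(54, -163) = (-2 + 3² - 6*3)*(-163 - 112*54) = (-2 + 9 - 18)*(-163 - 6048) = -11*(-6211) = 68321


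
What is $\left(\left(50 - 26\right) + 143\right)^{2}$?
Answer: $27889$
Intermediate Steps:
$\left(\left(50 - 26\right) + 143\right)^{2} = \left(24 + 143\right)^{2} = 167^{2} = 27889$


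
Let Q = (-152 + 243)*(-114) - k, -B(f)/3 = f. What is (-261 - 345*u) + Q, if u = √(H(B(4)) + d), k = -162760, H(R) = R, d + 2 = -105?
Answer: 152125 - 345*I*√119 ≈ 1.5213e+5 - 3763.5*I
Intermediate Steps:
d = -107 (d = -2 - 105 = -107)
B(f) = -3*f
u = I*√119 (u = √(-3*4 - 107) = √(-12 - 107) = √(-119) = I*√119 ≈ 10.909*I)
Q = 152386 (Q = (-152 + 243)*(-114) - 1*(-162760) = 91*(-114) + 162760 = -10374 + 162760 = 152386)
(-261 - 345*u) + Q = (-261 - 345*I*√119) + 152386 = 152125 - 345*I*√119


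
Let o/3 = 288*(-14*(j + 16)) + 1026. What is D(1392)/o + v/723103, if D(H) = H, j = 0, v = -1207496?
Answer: -38497305424/22953458529 ≈ -1.6772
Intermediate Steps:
o = -190458 (o = 3*(288*(-14*(0 + 16)) + 1026) = 3*(288*(-14*16) + 1026) = 3*(288*(-224) + 1026) = 3*(-64512 + 1026) = 3*(-63486) = -190458)
D(1392)/o + v/723103 = 1392/(-190458) - 1207496/723103 = 1392*(-1/190458) - 1207496*1/723103 = -232/31743 - 1207496/723103 = -38497305424/22953458529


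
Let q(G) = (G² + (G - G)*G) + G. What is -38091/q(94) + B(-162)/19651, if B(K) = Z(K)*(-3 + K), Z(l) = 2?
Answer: -751473141/175483430 ≈ -4.2823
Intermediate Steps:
q(G) = G + G² (q(G) = (G² + 0*G) + G = (G² + 0) + G = G² + G = G + G²)
B(K) = -6 + 2*K (B(K) = 2*(-3 + K) = -6 + 2*K)
-38091/q(94) + B(-162)/19651 = -38091*1/(94*(1 + 94)) + (-6 + 2*(-162))/19651 = -38091/(94*95) + (-6 - 324)*(1/19651) = -38091/8930 - 330*1/19651 = -38091*1/8930 - 330/19651 = -38091/8930 - 330/19651 = -751473141/175483430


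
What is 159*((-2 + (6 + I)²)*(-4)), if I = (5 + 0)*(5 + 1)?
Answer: -822984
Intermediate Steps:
I = 30 (I = 5*6 = 30)
159*((-2 + (6 + I)²)*(-4)) = 159*((-2 + (6 + 30)²)*(-4)) = 159*((-2 + 36²)*(-4)) = 159*((-2 + 1296)*(-4)) = 159*(1294*(-4)) = 159*(-5176) = -822984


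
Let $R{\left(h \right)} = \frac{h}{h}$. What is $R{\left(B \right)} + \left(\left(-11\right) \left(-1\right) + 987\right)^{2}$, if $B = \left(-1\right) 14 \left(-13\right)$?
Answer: $996005$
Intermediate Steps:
$B = 182$ ($B = \left(-14\right) \left(-13\right) = 182$)
$R{\left(h \right)} = 1$
$R{\left(B \right)} + \left(\left(-11\right) \left(-1\right) + 987\right)^{2} = 1 + \left(\left(-11\right) \left(-1\right) + 987\right)^{2} = 1 + \left(11 + 987\right)^{2} = 1 + 998^{2} = 1 + 996004 = 996005$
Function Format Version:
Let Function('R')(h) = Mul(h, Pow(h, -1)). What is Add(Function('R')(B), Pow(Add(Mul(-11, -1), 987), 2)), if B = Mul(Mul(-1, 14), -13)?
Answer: 996005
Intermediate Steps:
B = 182 (B = Mul(-14, -13) = 182)
Function('R')(h) = 1
Add(Function('R')(B), Pow(Add(Mul(-11, -1), 987), 2)) = Add(1, Pow(Add(Mul(-11, -1), 987), 2)) = Add(1, Pow(Add(11, 987), 2)) = Add(1, Pow(998, 2)) = Add(1, 996004) = 996005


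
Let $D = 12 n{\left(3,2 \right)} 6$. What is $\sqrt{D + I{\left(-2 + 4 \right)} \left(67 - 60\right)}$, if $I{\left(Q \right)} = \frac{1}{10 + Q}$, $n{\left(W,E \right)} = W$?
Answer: $\frac{\sqrt{7797}}{6} \approx 14.717$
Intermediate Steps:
$D = 216$ ($D = 12 \cdot 3 \cdot 6 = 36 \cdot 6 = 216$)
$\sqrt{D + I{\left(-2 + 4 \right)} \left(67 - 60\right)} = \sqrt{216 + \frac{67 - 60}{10 + \left(-2 + 4\right)}} = \sqrt{216 + \frac{1}{10 + 2} \cdot 7} = \sqrt{216 + \frac{1}{12} \cdot 7} = \sqrt{216 + \frac{7}{12}} = \sqrt{\frac{2599}{12}} = \frac{\sqrt{7797}}{6}$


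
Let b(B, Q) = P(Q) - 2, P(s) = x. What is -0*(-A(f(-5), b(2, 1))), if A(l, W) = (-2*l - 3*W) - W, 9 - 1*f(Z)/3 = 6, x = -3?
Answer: 0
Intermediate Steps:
P(s) = -3
f(Z) = 9 (f(Z) = 27 - 3*6 = 27 - 18 = 9)
b(B, Q) = -5 (b(B, Q) = -3 - 2 = -5)
A(l, W) = -4*W - 2*l (A(l, W) = (-3*W - 2*l) - W = -4*W - 2*l)
-0*(-A(f(-5), b(2, 1))) = -0*(-(-4*(-5) - 2*9)) = -0*(-(20 - 18)) = -0*(-1*2) = -0*(-2) = -16*0 = 0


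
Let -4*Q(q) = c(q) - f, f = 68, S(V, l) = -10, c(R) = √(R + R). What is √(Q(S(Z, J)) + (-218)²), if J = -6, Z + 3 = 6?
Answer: √(190164 - 2*I*√5)/2 ≈ 218.04 - 0.0025638*I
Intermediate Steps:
Z = 3 (Z = -3 + 6 = 3)
c(R) = √2*√R (c(R) = √(2*R) = √2*√R)
Q(q) = 17 - √2*√q/4 (Q(q) = -(√2*√q - 1*68)/4 = -(√2*√q - 68)/4 = -(-68 + √2*√q)/4 = 17 - √2*√q/4)
√(Q(S(Z, J)) + (-218)²) = √((17 - √2*√(-10)/4) + (-218)²) = √((17 - √2*I*√10/4) + 47524) = √((17 - I*√5/2) + 47524) = √(47541 - I*√5/2)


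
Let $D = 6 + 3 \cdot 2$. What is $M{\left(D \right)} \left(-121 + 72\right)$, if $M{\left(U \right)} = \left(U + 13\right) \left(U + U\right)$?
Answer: $-29400$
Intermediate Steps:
$D = 12$ ($D = 6 + 6 = 12$)
$M{\left(U \right)} = 2 U \left(13 + U\right)$ ($M{\left(U \right)} = \left(13 + U\right) 2 U = 2 U \left(13 + U\right)$)
$M{\left(D \right)} \left(-121 + 72\right) = 2 \cdot 12 \left(13 + 12\right) \left(-121 + 72\right) = 2 \cdot 12 \cdot 25 \left(-49\right) = 600 \left(-49\right) = -29400$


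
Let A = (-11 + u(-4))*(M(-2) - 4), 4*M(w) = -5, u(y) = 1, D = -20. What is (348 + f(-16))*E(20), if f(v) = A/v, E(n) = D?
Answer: -55155/8 ≈ -6894.4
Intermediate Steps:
E(n) = -20
M(w) = -5/4 (M(w) = (¼)*(-5) = -5/4)
A = 105/2 (A = (-11 + 1)*(-5/4 - 4) = -10*(-21/4) = 105/2 ≈ 52.500)
f(v) = 105/(2*v)
(348 + f(-16))*E(20) = (348 + (105/2)/(-16))*(-20) = (348 + (105/2)*(-1/16))*(-20) = (348 - 105/32)*(-20) = (11031/32)*(-20) = -55155/8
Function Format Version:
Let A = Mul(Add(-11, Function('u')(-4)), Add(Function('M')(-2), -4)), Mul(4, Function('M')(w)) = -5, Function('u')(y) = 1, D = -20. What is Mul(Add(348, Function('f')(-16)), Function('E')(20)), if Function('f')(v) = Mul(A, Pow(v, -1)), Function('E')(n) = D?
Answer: Rational(-55155, 8) ≈ -6894.4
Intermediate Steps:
Function('E')(n) = -20
Function('M')(w) = Rational(-5, 4) (Function('M')(w) = Mul(Rational(1, 4), -5) = Rational(-5, 4))
A = Rational(105, 2) (A = Mul(Add(-11, 1), Add(Rational(-5, 4), -4)) = Mul(-10, Rational(-21, 4)) = Rational(105, 2) ≈ 52.500)
Function('f')(v) = Mul(Rational(105, 2), Pow(v, -1))
Mul(Add(348, Function('f')(-16)), Function('E')(20)) = Mul(Add(348, Mul(Rational(105, 2), Pow(-16, -1))), -20) = Mul(Add(348, Mul(Rational(105, 2), Rational(-1, 16))), -20) = Mul(Add(348, Rational(-105, 32)), -20) = Mul(Rational(11031, 32), -20) = Rational(-55155, 8)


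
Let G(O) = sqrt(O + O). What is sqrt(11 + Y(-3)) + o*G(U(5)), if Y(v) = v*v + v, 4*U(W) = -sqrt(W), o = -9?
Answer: sqrt(17) - 9*I*sqrt(2)*5**(1/4)/2 ≈ 4.1231 - 9.5163*I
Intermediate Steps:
U(W) = -sqrt(W)/4 (U(W) = (-sqrt(W))/4 = -sqrt(W)/4)
Y(v) = v + v**2 (Y(v) = v**2 + v = v + v**2)
G(O) = sqrt(2)*sqrt(O) (G(O) = sqrt(2*O) = sqrt(2)*sqrt(O))
sqrt(11 + Y(-3)) + o*G(U(5)) = sqrt(11 - 3*(1 - 3)) - 9*sqrt(2)*sqrt(-sqrt(5)/4) = sqrt(11 - 3*(-2)) - 9*sqrt(2)*I*5**(1/4)/2 = sqrt(11 + 6) - 9*I*sqrt(2)*5**(1/4)/2 = sqrt(17) - 9*I*sqrt(2)*5**(1/4)/2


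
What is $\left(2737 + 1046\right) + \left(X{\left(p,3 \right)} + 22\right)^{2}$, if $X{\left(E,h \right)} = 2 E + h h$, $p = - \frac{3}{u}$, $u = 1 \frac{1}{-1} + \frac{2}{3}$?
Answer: $6184$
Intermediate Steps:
$u = - \frac{1}{3}$ ($u = 1 \left(-1\right) + 2 \cdot \frac{1}{3} = -1 + \frac{2}{3} = - \frac{1}{3} \approx -0.33333$)
$p = 9$ ($p = - \frac{3}{- \frac{1}{3}} = \left(-3\right) \left(-3\right) = 9$)
$X{\left(E,h \right)} = h^{2} + 2 E$ ($X{\left(E,h \right)} = 2 E + h^{2} = h^{2} + 2 E$)
$\left(2737 + 1046\right) + \left(X{\left(p,3 \right)} + 22\right)^{2} = \left(2737 + 1046\right) + \left(\left(3^{2} + 2 \cdot 9\right) + 22\right)^{2} = 3783 + \left(\left(9 + 18\right) + 22\right)^{2} = 3783 + \left(27 + 22\right)^{2} = 3783 + 49^{2} = 3783 + 2401 = 6184$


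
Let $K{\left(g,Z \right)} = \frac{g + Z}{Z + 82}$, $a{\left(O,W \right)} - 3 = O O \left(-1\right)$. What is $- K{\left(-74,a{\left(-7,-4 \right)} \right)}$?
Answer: $\frac{10}{3} \approx 3.3333$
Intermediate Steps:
$a{\left(O,W \right)} = 3 - O^{2}$ ($a{\left(O,W \right)} = 3 + O O \left(-1\right) = 3 + O^{2} \left(-1\right) = 3 - O^{2}$)
$K{\left(g,Z \right)} = \frac{Z + g}{82 + Z}$
$- K{\left(-74,a{\left(-7,-4 \right)} \right)} = - \frac{\left(3 - \left(-7\right)^{2}\right) - 74}{82 + \left(3 - \left(-7\right)^{2}\right)} = - \frac{\left(3 - 49\right) - 74}{82 + \left(3 - 49\right)} = - \frac{-46 - 74}{82 - 46} = - \frac{-120}{36} = \left(-1\right) \left(- \frac{10}{3}\right) = \frac{10}{3}$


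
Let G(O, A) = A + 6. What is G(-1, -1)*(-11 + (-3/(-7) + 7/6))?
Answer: -1975/42 ≈ -47.024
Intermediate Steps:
G(O, A) = 6 + A
G(-1, -1)*(-11 + (-3/(-7) + 7/6)) = (6 - 1)*(-11 + (-3/(-7) + 7/6)) = 5*(-11 + (-3*(-⅐) + 7*(⅙))) = 5*(-11 + (3/7 + 7/6)) = 5*(-11 + 67/42) = 5*(-395/42) = -1975/42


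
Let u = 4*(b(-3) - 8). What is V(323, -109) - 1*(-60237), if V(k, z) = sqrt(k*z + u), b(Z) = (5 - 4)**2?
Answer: 60237 + 9*I*sqrt(435) ≈ 60237.0 + 187.71*I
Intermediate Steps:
b(Z) = 1 (b(Z) = 1**2 = 1)
u = -28 (u = 4*(1 - 8) = 4*(-7) = -28)
V(k, z) = sqrt(-28 + k*z) (V(k, z) = sqrt(k*z - 28) = sqrt(-28 + k*z))
V(323, -109) - 1*(-60237) = sqrt(-28 + 323*(-109)) - 1*(-60237) = sqrt(-28 - 35207) + 60237 = sqrt(-35235) + 60237 = 9*I*sqrt(435) + 60237 = 60237 + 9*I*sqrt(435)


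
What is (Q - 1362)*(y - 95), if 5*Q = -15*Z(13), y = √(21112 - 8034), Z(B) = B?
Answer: 133095 - 1401*√13078 ≈ -27122.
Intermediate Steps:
y = √13078 ≈ 114.36
Q = -39 (Q = (-15*13)/5 = (⅕)*(-195) = -39)
(Q - 1362)*(y - 95) = (-39 - 1362)*(√13078 - 95) = -1401*(-95 + √13078) = 133095 - 1401*√13078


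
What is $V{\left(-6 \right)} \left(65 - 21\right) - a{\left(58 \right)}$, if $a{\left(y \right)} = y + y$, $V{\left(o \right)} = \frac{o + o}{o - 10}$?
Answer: $-83$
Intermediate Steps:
$V{\left(o \right)} = \frac{2 o}{-10 + o}$
$a{\left(y \right)} = 2 y$
$V{\left(-6 \right)} \left(65 - 21\right) - a{\left(58 \right)} = 2 \left(-6\right) \frac{1}{-10 - 6} \left(65 - 21\right) - 2 \cdot 58 = 2 \left(-6\right) \frac{1}{-16} \cdot 44 - 116 = 2 \left(-6\right) \left(- \frac{1}{16}\right) 44 - 116 = \frac{3}{4} \cdot 44 - 116 = 33 - 116 = -83$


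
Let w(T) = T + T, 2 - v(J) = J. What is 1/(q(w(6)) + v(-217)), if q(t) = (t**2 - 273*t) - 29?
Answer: -1/2942 ≈ -0.00033990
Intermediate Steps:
v(J) = 2 - J
w(T) = 2*T
q(t) = -29 + t**2 - 273*t
1/(q(w(6)) + v(-217)) = 1/((-29 + (2*6)**2 - 546*6) + (2 - 1*(-217))) = 1/((-29 + 12**2 - 273*12) + (2 + 217)) = 1/((-29 + 144 - 3276) + 219) = 1/(-3161 + 219) = 1/(-2942) = -1/2942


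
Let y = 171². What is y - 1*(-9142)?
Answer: 38383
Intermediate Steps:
y = 29241
y - 1*(-9142) = 29241 - 1*(-9142) = 29241 + 9142 = 38383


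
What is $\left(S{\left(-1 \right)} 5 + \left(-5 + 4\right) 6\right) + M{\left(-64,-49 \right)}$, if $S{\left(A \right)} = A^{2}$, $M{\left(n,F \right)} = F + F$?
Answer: $-99$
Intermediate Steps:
$M{\left(n,F \right)} = 2 F$
$\left(S{\left(-1 \right)} 5 + \left(-5 + 4\right) 6\right) + M{\left(-64,-49 \right)} = \left(\left(-1\right)^{2} \cdot 5 + \left(-5 + 4\right) 6\right) + 2 \left(-49\right) = \left(1 \cdot 5 - 6\right) - 98 = \left(5 - 6\right) - 98 = -1 - 98 = -99$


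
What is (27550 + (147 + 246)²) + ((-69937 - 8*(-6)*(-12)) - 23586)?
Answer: 87900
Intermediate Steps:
(27550 + (147 + 246)²) + ((-69937 - 8*(-6)*(-12)) - 23586) = (27550 + 393²) + ((-69937 + 48*(-12)) - 23586) = (27550 + 154449) + ((-69937 - 576) - 23586) = 181999 + (-70513 - 23586) = 181999 - 94099 = 87900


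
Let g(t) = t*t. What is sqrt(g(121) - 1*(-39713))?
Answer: sqrt(54354) ≈ 233.14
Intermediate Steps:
g(t) = t**2
sqrt(g(121) - 1*(-39713)) = sqrt(121**2 - 1*(-39713)) = sqrt(14641 + 39713) = sqrt(54354)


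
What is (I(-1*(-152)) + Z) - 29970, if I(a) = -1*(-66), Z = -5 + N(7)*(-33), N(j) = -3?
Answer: -29810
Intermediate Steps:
Z = 94 (Z = -5 - 3*(-33) = -5 + 99 = 94)
I(a) = 66
(I(-1*(-152)) + Z) - 29970 = (66 + 94) - 29970 = 160 - 29970 = -29810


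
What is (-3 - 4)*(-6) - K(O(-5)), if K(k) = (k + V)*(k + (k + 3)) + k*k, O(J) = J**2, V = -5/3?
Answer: -5459/3 ≈ -1819.7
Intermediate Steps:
V = -5/3 (V = -5*1/3 = -5/3 ≈ -1.6667)
K(k) = k**2 + (3 + 2*k)*(-5/3 + k) (K(k) = (k - 5/3)*(k + (k + 3)) + k*k = (-5/3 + k)*(k + (3 + k)) + k**2 = (-5/3 + k)*(3 + 2*k) + k**2 = (3 + 2*k)*(-5/3 + k) + k**2 = k**2 + (3 + 2*k)*(-5/3 + k))
(-3 - 4)*(-6) - K(O(-5)) = (-3 - 4)*(-6) - (-5 + 3*((-5)**2)**2 - 1/3*(-5)**2) = -7*(-6) - (-5 + 3*25**2 - 1/3*25) = 42 - (-5 + 3*625 - 25/3) = 42 - (-5 + 1875 - 25/3) = 42 - 1*5585/3 = 42 - 5585/3 = -5459/3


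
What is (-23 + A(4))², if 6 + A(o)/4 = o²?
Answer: 289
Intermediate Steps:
A(o) = -24 + 4*o²
(-23 + A(4))² = (-23 + (-24 + 4*4²))² = (-23 + (-24 + 4*16))² = (-23 + (-24 + 64))² = (-23 + 40)² = 17² = 289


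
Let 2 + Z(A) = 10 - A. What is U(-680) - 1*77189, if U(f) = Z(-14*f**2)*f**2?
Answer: 2993396262011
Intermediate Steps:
Z(A) = 8 - A (Z(A) = -2 + (10 - A) = 8 - A)
U(f) = f**2*(8 + 14*f**2) (U(f) = (8 - (-14)*f**2)*f**2 = (8 + 14*f**2)*f**2 = f**2*(8 + 14*f**2))
U(-680) - 1*77189 = (-680)**2*(8 + 14*(-680)**2) - 1*77189 = 462400*(8 + 14*462400) - 77189 = 462400*(8 + 6473600) - 77189 = 462400*6473608 - 77189 = 2993396339200 - 77189 = 2993396262011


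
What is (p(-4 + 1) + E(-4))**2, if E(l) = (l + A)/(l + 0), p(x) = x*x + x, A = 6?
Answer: 121/4 ≈ 30.250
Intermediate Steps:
p(x) = x + x**2 (p(x) = x**2 + x = x + x**2)
E(l) = (6 + l)/l (E(l) = (l + 6)/(l + 0) = (6 + l)/l)
(p(-4 + 1) + E(-4))**2 = ((-4 + 1)*(1 + (-4 + 1)) + (6 - 4)/(-4))**2 = (-3*(1 - 3) - 1/4*2)**2 = (-3*(-2) - 1/2)**2 = (6 - 1/2)**2 = (11/2)**2 = 121/4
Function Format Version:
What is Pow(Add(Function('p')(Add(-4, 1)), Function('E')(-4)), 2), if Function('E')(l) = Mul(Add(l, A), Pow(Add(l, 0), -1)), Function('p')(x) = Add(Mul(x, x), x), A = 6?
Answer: Rational(121, 4) ≈ 30.250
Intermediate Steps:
Function('p')(x) = Add(x, Pow(x, 2)) (Function('p')(x) = Add(Pow(x, 2), x) = Add(x, Pow(x, 2)))
Function('E')(l) = Mul(Pow(l, -1), Add(6, l)) (Function('E')(l) = Mul(Add(l, 6), Pow(Add(l, 0), -1)) = Mul(Add(6, l), Pow(l, -1)) = Mul(Pow(l, -1), Add(6, l)))
Pow(Add(Function('p')(Add(-4, 1)), Function('E')(-4)), 2) = Pow(Add(Mul(Add(-4, 1), Add(1, Add(-4, 1))), Mul(Pow(-4, -1), Add(6, -4))), 2) = Pow(Add(Mul(-3, Add(1, -3)), Mul(Rational(-1, 4), 2)), 2) = Pow(Add(Mul(-3, -2), Rational(-1, 2)), 2) = Pow(Add(6, Rational(-1, 2)), 2) = Pow(Rational(11, 2), 2) = Rational(121, 4)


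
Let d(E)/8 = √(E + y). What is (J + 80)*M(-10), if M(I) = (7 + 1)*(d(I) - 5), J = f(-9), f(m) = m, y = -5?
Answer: -2840 + 4544*I*√15 ≈ -2840.0 + 17599.0*I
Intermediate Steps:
d(E) = 8*√(-5 + E) (d(E) = 8*√(E - 5) = 8*√(-5 + E))
J = -9
M(I) = -40 + 64*√(-5 + I) (M(I) = (7 + 1)*(8*√(-5 + I) - 5) = 8*(-5 + 8*√(-5 + I)) = -40 + 64*√(-5 + I))
(J + 80)*M(-10) = (-9 + 80)*(-40 + 64*√(-5 - 10)) = 71*(-40 + 64*√(-15)) = 71*(-40 + 64*(I*√15)) = 71*(-40 + 64*I*√15) = -2840 + 4544*I*√15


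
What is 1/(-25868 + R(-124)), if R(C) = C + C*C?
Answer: -1/10616 ≈ -9.4197e-5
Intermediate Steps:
R(C) = C + C²
1/(-25868 + R(-124)) = 1/(-25868 - 124*(1 - 124)) = 1/(-25868 - 124*(-123)) = 1/(-25868 + 15252) = 1/(-10616) = -1/10616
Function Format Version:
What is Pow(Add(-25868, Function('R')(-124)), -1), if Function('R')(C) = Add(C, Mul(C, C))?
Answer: Rational(-1, 10616) ≈ -9.4197e-5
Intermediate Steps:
Function('R')(C) = Add(C, Pow(C, 2))
Pow(Add(-25868, Function('R')(-124)), -1) = Pow(Add(-25868, Mul(-124, Add(1, -124))), -1) = Pow(Add(-25868, Mul(-124, -123)), -1) = Pow(Add(-25868, 15252), -1) = Pow(-10616, -1) = Rational(-1, 10616)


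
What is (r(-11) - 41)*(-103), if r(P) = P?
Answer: 5356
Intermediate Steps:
(r(-11) - 41)*(-103) = (-11 - 41)*(-103) = -52*(-103) = 5356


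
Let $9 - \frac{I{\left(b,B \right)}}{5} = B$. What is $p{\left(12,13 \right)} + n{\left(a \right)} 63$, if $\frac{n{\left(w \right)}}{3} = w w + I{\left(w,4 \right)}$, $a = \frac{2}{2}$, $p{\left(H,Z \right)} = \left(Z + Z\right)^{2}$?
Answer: $5590$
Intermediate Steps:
$p{\left(H,Z \right)} = 4 Z^{2}$ ($p{\left(H,Z \right)} = \left(2 Z\right)^{2} = 4 Z^{2}$)
$I{\left(b,B \right)} = 45 - 5 B$
$a = 1$ ($a = 2 \cdot \frac{1}{2} = 1$)
$n{\left(w \right)} = 75 + 3 w^{2}$ ($n{\left(w \right)} = 3 \left(w w + \left(45 - 20\right)\right) = 3 \left(w^{2} + \left(45 - 20\right)\right) = 3 \left(w^{2} + 25\right) = 3 \left(25 + w^{2}\right) = 75 + 3 w^{2}$)
$p{\left(12,13 \right)} + n{\left(a \right)} 63 = 4 \cdot 13^{2} + \left(75 + 3 \cdot 1^{2}\right) 63 = 4 \cdot 169 + \left(75 + 3 \cdot 1\right) 63 = 676 + \left(75 + 3\right) 63 = 676 + 78 \cdot 63 = 676 + 4914 = 5590$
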